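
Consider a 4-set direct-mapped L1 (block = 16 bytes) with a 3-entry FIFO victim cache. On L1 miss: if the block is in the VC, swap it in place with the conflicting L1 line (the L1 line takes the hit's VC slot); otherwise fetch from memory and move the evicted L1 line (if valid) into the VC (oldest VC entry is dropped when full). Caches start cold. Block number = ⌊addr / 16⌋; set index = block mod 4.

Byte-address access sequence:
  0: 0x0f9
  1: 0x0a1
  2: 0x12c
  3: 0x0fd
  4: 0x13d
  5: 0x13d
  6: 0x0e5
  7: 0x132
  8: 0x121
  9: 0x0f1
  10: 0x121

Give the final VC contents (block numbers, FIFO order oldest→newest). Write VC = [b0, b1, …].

VC = [10, 19, 14]

  [0] addr=0xf9 blk=15 s=3: MISS | VC []
  [1] addr=0xa1 blk=10 s=2: MISS | VC []
  [2] addr=0x12c blk=18 s=2: MISS | VC [10]
  [3] addr=0xfd blk=15 s=3: L1-HIT | VC [10]
  [4] addr=0x13d blk=19 s=3: MISS | VC [10, 15]
  [5] addr=0x13d blk=19 s=3: L1-HIT | VC [10, 15]
  [6] addr=0xe5 blk=14 s=2: MISS | VC [10, 15, 18]
  [7] addr=0x132 blk=19 s=3: L1-HIT | VC [10, 15, 18]
  [8] addr=0x121 blk=18 s=2: VC-HIT | VC [10, 15, 14]
  [9] addr=0xf1 blk=15 s=3: VC-HIT | VC [10, 19, 14]
  [10] addr=0x121 blk=18 s=2: L1-HIT | VC [10, 19, 14]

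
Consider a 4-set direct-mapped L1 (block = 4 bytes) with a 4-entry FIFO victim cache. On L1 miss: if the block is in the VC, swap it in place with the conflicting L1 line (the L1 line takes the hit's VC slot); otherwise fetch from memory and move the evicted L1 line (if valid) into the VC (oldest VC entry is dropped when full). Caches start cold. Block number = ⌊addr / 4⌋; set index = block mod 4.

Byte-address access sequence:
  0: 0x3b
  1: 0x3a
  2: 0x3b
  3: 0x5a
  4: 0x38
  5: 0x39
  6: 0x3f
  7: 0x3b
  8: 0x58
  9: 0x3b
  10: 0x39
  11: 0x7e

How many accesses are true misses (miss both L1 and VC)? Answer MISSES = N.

MISSES = 4

0: 0x3b (blk 14, set 2) → MISS  vc=[]
1: 0x3a (blk 14, set 2) → L1-HIT  vc=[]
2: 0x3b (blk 14, set 2) → L1-HIT  vc=[]
3: 0x5a (blk 22, set 2) → MISS  vc=[14]
4: 0x38 (blk 14, set 2) → VC-HIT  vc=[22]
5: 0x39 (blk 14, set 2) → L1-HIT  vc=[22]
6: 0x3f (blk 15, set 3) → MISS  vc=[22]
7: 0x3b (blk 14, set 2) → L1-HIT  vc=[22]
8: 0x58 (blk 22, set 2) → VC-HIT  vc=[14]
9: 0x3b (blk 14, set 2) → VC-HIT  vc=[22]
10: 0x39 (blk 14, set 2) → L1-HIT  vc=[22]
11: 0x7e (blk 31, set 3) → MISS  vc=[22, 15]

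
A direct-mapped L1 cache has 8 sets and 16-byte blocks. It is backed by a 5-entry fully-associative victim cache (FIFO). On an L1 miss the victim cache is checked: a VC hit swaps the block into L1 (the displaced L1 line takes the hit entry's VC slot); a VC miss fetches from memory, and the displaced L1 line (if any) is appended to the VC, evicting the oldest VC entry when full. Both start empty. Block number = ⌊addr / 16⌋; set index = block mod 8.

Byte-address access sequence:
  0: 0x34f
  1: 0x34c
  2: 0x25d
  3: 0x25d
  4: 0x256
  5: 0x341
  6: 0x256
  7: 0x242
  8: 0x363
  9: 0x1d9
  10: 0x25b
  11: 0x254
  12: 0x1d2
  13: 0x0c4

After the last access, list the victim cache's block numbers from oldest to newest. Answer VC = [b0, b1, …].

VC = [52, 37, 36]

0: 0x34f (blk 52, set 4) → MISS  vc=[]
1: 0x34c (blk 52, set 4) → L1-HIT  vc=[]
2: 0x25d (blk 37, set 5) → MISS  vc=[]
3: 0x25d (blk 37, set 5) → L1-HIT  vc=[]
4: 0x256 (blk 37, set 5) → L1-HIT  vc=[]
5: 0x341 (blk 52, set 4) → L1-HIT  vc=[]
6: 0x256 (blk 37, set 5) → L1-HIT  vc=[]
7: 0x242 (blk 36, set 4) → MISS  vc=[52]
8: 0x363 (blk 54, set 6) → MISS  vc=[52]
9: 0x1d9 (blk 29, set 5) → MISS  vc=[52, 37]
10: 0x25b (blk 37, set 5) → VC-HIT  vc=[52, 29]
11: 0x254 (blk 37, set 5) → L1-HIT  vc=[52, 29]
12: 0x1d2 (blk 29, set 5) → VC-HIT  vc=[52, 37]
13: 0xc4 (blk 12, set 4) → MISS  vc=[52, 37, 36]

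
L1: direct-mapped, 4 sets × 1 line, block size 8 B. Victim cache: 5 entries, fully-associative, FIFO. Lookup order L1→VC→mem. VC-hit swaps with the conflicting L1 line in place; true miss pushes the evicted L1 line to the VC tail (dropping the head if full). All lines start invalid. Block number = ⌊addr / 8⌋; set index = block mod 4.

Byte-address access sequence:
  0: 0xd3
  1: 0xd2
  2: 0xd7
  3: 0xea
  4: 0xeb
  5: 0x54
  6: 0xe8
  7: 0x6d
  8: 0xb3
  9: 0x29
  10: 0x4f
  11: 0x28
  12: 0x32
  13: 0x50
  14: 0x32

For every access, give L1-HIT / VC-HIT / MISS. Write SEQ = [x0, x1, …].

#0 0xd3→b26/s2 MISS; vc=[]
#1 0xd2→b26/s2 L1-HIT; vc=[]
#2 0xd7→b26/s2 L1-HIT; vc=[]
#3 0xea→b29/s1 MISS; vc=[]
#4 0xeb→b29/s1 L1-HIT; vc=[]
#5 0x54→b10/s2 MISS; vc=[26]
#6 0xe8→b29/s1 L1-HIT; vc=[26]
#7 0x6d→b13/s1 MISS; vc=[26,29]
#8 0xb3→b22/s2 MISS; vc=[26,29,10]
#9 0x29→b5/s1 MISS; vc=[26,29,10,13]
#10 0x4f→b9/s1 MISS; vc=[26,29,10,13,5]
#11 0x28→b5/s1 VC-HIT; vc=[26,29,10,13,9]
#12 0x32→b6/s2 MISS; vc=[29,10,13,9,22]
#13 0x50→b10/s2 VC-HIT; vc=[29,6,13,9,22]
#14 0x32→b6/s2 VC-HIT; vc=[29,10,13,9,22]

SEQ = [MISS, L1-HIT, L1-HIT, MISS, L1-HIT, MISS, L1-HIT, MISS, MISS, MISS, MISS, VC-HIT, MISS, VC-HIT, VC-HIT]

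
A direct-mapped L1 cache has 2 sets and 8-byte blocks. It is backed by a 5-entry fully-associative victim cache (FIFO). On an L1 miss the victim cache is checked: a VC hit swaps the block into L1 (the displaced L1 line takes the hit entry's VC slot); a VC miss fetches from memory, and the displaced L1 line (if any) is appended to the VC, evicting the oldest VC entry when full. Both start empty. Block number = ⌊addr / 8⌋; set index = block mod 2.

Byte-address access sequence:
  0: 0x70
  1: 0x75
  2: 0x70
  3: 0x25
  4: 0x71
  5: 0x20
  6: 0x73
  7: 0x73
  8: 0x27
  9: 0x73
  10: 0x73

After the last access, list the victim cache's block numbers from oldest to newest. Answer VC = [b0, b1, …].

  [0] addr=0x70 blk=14 s=0: MISS | VC []
  [1] addr=0x75 blk=14 s=0: L1-HIT | VC []
  [2] addr=0x70 blk=14 s=0: L1-HIT | VC []
  [3] addr=0x25 blk=4 s=0: MISS | VC [14]
  [4] addr=0x71 blk=14 s=0: VC-HIT | VC [4]
  [5] addr=0x20 blk=4 s=0: VC-HIT | VC [14]
  [6] addr=0x73 blk=14 s=0: VC-HIT | VC [4]
  [7] addr=0x73 blk=14 s=0: L1-HIT | VC [4]
  [8] addr=0x27 blk=4 s=0: VC-HIT | VC [14]
  [9] addr=0x73 blk=14 s=0: VC-HIT | VC [4]
  [10] addr=0x73 blk=14 s=0: L1-HIT | VC [4]

VC = [4]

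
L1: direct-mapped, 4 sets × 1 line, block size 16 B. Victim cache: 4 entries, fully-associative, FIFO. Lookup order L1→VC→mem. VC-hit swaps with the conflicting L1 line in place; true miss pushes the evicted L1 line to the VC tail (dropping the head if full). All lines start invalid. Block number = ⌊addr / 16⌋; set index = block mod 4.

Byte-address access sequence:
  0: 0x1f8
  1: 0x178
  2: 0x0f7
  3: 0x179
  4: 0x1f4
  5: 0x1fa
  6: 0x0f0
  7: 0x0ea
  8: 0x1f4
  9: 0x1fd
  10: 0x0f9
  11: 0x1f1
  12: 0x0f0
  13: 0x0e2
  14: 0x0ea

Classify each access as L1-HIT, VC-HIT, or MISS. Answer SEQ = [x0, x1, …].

SEQ = [MISS, MISS, MISS, VC-HIT, VC-HIT, L1-HIT, VC-HIT, MISS, VC-HIT, L1-HIT, VC-HIT, VC-HIT, VC-HIT, L1-HIT, L1-HIT]

  [0] addr=0x1f8 blk=31 s=3: MISS | VC []
  [1] addr=0x178 blk=23 s=3: MISS | VC [31]
  [2] addr=0xf7 blk=15 s=3: MISS | VC [31, 23]
  [3] addr=0x179 blk=23 s=3: VC-HIT | VC [31, 15]
  [4] addr=0x1f4 blk=31 s=3: VC-HIT | VC [23, 15]
  [5] addr=0x1fa blk=31 s=3: L1-HIT | VC [23, 15]
  [6] addr=0xf0 blk=15 s=3: VC-HIT | VC [23, 31]
  [7] addr=0xea blk=14 s=2: MISS | VC [23, 31]
  [8] addr=0x1f4 blk=31 s=3: VC-HIT | VC [23, 15]
  [9] addr=0x1fd blk=31 s=3: L1-HIT | VC [23, 15]
  [10] addr=0xf9 blk=15 s=3: VC-HIT | VC [23, 31]
  [11] addr=0x1f1 blk=31 s=3: VC-HIT | VC [23, 15]
  [12] addr=0xf0 blk=15 s=3: VC-HIT | VC [23, 31]
  [13] addr=0xe2 blk=14 s=2: L1-HIT | VC [23, 31]
  [14] addr=0xea blk=14 s=2: L1-HIT | VC [23, 31]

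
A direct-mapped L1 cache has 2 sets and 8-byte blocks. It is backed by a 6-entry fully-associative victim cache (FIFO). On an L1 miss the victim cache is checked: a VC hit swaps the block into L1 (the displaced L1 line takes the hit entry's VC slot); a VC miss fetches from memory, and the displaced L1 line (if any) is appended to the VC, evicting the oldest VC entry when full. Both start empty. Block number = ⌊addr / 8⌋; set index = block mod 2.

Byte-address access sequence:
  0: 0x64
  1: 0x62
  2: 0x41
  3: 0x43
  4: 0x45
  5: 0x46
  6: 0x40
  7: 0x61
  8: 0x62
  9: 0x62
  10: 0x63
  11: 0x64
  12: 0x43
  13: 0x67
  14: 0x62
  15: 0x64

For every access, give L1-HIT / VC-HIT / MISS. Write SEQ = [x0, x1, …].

SEQ = [MISS, L1-HIT, MISS, L1-HIT, L1-HIT, L1-HIT, L1-HIT, VC-HIT, L1-HIT, L1-HIT, L1-HIT, L1-HIT, VC-HIT, VC-HIT, L1-HIT, L1-HIT]

#0 0x64→b12/s0 MISS; vc=[]
#1 0x62→b12/s0 L1-HIT; vc=[]
#2 0x41→b8/s0 MISS; vc=[12]
#3 0x43→b8/s0 L1-HIT; vc=[12]
#4 0x45→b8/s0 L1-HIT; vc=[12]
#5 0x46→b8/s0 L1-HIT; vc=[12]
#6 0x40→b8/s0 L1-HIT; vc=[12]
#7 0x61→b12/s0 VC-HIT; vc=[8]
#8 0x62→b12/s0 L1-HIT; vc=[8]
#9 0x62→b12/s0 L1-HIT; vc=[8]
#10 0x63→b12/s0 L1-HIT; vc=[8]
#11 0x64→b12/s0 L1-HIT; vc=[8]
#12 0x43→b8/s0 VC-HIT; vc=[12]
#13 0x67→b12/s0 VC-HIT; vc=[8]
#14 0x62→b12/s0 L1-HIT; vc=[8]
#15 0x64→b12/s0 L1-HIT; vc=[8]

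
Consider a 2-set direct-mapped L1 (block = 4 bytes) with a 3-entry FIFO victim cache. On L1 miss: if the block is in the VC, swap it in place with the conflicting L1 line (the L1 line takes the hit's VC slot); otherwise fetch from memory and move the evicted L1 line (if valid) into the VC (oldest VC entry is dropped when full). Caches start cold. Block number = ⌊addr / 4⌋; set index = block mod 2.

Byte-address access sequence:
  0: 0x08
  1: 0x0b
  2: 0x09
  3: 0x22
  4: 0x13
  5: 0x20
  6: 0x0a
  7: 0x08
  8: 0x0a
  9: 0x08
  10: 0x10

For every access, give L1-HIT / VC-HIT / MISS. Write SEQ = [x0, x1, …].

0: 0x8 (blk 2, set 0) → MISS  vc=[]
1: 0xb (blk 2, set 0) → L1-HIT  vc=[]
2: 0x9 (blk 2, set 0) → L1-HIT  vc=[]
3: 0x22 (blk 8, set 0) → MISS  vc=[2]
4: 0x13 (blk 4, set 0) → MISS  vc=[2, 8]
5: 0x20 (blk 8, set 0) → VC-HIT  vc=[2, 4]
6: 0xa (blk 2, set 0) → VC-HIT  vc=[8, 4]
7: 0x8 (blk 2, set 0) → L1-HIT  vc=[8, 4]
8: 0xa (blk 2, set 0) → L1-HIT  vc=[8, 4]
9: 0x8 (blk 2, set 0) → L1-HIT  vc=[8, 4]
10: 0x10 (blk 4, set 0) → VC-HIT  vc=[8, 2]

SEQ = [MISS, L1-HIT, L1-HIT, MISS, MISS, VC-HIT, VC-HIT, L1-HIT, L1-HIT, L1-HIT, VC-HIT]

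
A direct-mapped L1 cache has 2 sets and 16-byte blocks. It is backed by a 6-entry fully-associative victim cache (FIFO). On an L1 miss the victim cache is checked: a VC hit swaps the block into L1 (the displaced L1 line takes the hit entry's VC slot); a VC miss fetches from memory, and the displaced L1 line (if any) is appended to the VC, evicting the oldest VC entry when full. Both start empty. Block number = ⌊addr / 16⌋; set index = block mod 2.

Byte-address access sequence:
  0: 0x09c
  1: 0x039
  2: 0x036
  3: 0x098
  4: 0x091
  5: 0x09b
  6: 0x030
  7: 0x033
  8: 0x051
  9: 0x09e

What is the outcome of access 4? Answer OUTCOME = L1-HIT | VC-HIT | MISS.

OUTCOME = L1-HIT

  [0] addr=0x9c blk=9 s=1: MISS | VC []
  [1] addr=0x39 blk=3 s=1: MISS | VC [9]
  [2] addr=0x36 blk=3 s=1: L1-HIT | VC [9]
  [3] addr=0x98 blk=9 s=1: VC-HIT | VC [3]
  [4] addr=0x91 blk=9 s=1: L1-HIT | VC [3]
  [5] addr=0x9b blk=9 s=1: L1-HIT | VC [3]
  [6] addr=0x30 blk=3 s=1: VC-HIT | VC [9]
  [7] addr=0x33 blk=3 s=1: L1-HIT | VC [9]
  [8] addr=0x51 blk=5 s=1: MISS | VC [9, 3]
  [9] addr=0x9e blk=9 s=1: VC-HIT | VC [5, 3]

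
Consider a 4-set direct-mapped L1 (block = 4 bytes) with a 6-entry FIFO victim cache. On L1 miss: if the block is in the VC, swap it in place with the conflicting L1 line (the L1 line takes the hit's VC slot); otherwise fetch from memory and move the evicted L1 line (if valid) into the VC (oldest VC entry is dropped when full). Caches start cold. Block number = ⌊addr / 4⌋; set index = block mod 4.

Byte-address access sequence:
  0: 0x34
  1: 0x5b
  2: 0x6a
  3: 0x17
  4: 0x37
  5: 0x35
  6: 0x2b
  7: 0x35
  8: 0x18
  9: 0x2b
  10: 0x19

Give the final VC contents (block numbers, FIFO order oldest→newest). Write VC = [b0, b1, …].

VC = [22, 5, 26, 10]

  [0] addr=0x34 blk=13 s=1: MISS | VC []
  [1] addr=0x5b blk=22 s=2: MISS | VC []
  [2] addr=0x6a blk=26 s=2: MISS | VC [22]
  [3] addr=0x17 blk=5 s=1: MISS | VC [22, 13]
  [4] addr=0x37 blk=13 s=1: VC-HIT | VC [22, 5]
  [5] addr=0x35 blk=13 s=1: L1-HIT | VC [22, 5]
  [6] addr=0x2b blk=10 s=2: MISS | VC [22, 5, 26]
  [7] addr=0x35 blk=13 s=1: L1-HIT | VC [22, 5, 26]
  [8] addr=0x18 blk=6 s=2: MISS | VC [22, 5, 26, 10]
  [9] addr=0x2b blk=10 s=2: VC-HIT | VC [22, 5, 26, 6]
  [10] addr=0x19 blk=6 s=2: VC-HIT | VC [22, 5, 26, 10]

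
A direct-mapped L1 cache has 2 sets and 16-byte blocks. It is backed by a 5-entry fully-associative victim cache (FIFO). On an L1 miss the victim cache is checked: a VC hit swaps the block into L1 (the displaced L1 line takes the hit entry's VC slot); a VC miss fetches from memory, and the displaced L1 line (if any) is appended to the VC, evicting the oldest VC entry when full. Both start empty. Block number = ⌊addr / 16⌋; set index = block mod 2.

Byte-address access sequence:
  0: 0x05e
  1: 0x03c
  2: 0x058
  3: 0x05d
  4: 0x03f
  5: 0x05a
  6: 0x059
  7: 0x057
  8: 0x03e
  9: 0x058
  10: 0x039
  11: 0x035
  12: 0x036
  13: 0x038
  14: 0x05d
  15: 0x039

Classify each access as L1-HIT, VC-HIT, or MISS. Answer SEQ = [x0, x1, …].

#0 0x5e→b5/s1 MISS; vc=[]
#1 0x3c→b3/s1 MISS; vc=[5]
#2 0x58→b5/s1 VC-HIT; vc=[3]
#3 0x5d→b5/s1 L1-HIT; vc=[3]
#4 0x3f→b3/s1 VC-HIT; vc=[5]
#5 0x5a→b5/s1 VC-HIT; vc=[3]
#6 0x59→b5/s1 L1-HIT; vc=[3]
#7 0x57→b5/s1 L1-HIT; vc=[3]
#8 0x3e→b3/s1 VC-HIT; vc=[5]
#9 0x58→b5/s1 VC-HIT; vc=[3]
#10 0x39→b3/s1 VC-HIT; vc=[5]
#11 0x35→b3/s1 L1-HIT; vc=[5]
#12 0x36→b3/s1 L1-HIT; vc=[5]
#13 0x38→b3/s1 L1-HIT; vc=[5]
#14 0x5d→b5/s1 VC-HIT; vc=[3]
#15 0x39→b3/s1 VC-HIT; vc=[5]

SEQ = [MISS, MISS, VC-HIT, L1-HIT, VC-HIT, VC-HIT, L1-HIT, L1-HIT, VC-HIT, VC-HIT, VC-HIT, L1-HIT, L1-HIT, L1-HIT, VC-HIT, VC-HIT]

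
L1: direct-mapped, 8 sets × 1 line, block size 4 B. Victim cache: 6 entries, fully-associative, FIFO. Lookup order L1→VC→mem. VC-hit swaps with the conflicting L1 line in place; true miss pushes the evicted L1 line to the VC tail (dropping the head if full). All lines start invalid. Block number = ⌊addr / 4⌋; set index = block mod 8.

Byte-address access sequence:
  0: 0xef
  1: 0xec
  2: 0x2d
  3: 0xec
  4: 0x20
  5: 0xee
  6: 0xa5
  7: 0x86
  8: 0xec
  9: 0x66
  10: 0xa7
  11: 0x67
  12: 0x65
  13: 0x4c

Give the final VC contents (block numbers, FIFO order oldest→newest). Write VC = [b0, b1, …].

0: 0xef (blk 59, set 3) → MISS  vc=[]
1: 0xec (blk 59, set 3) → L1-HIT  vc=[]
2: 0x2d (blk 11, set 3) → MISS  vc=[59]
3: 0xec (blk 59, set 3) → VC-HIT  vc=[11]
4: 0x20 (blk 8, set 0) → MISS  vc=[11]
5: 0xee (blk 59, set 3) → L1-HIT  vc=[11]
6: 0xa5 (blk 41, set 1) → MISS  vc=[11]
7: 0x86 (blk 33, set 1) → MISS  vc=[11, 41]
8: 0xec (blk 59, set 3) → L1-HIT  vc=[11, 41]
9: 0x66 (blk 25, set 1) → MISS  vc=[11, 41, 33]
10: 0xa7 (blk 41, set 1) → VC-HIT  vc=[11, 25, 33]
11: 0x67 (blk 25, set 1) → VC-HIT  vc=[11, 41, 33]
12: 0x65 (blk 25, set 1) → L1-HIT  vc=[11, 41, 33]
13: 0x4c (blk 19, set 3) → MISS  vc=[11, 41, 33, 59]

VC = [11, 41, 33, 59]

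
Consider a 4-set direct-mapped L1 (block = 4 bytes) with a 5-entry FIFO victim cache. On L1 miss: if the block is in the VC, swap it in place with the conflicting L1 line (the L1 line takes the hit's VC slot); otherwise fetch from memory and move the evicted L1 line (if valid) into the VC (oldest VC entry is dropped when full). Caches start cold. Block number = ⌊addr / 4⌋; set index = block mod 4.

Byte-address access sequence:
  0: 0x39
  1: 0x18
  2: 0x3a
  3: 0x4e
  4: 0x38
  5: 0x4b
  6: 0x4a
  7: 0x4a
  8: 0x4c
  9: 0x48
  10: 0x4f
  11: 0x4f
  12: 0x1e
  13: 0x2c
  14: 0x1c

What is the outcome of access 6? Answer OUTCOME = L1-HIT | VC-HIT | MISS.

#0 0x39→b14/s2 MISS; vc=[]
#1 0x18→b6/s2 MISS; vc=[14]
#2 0x3a→b14/s2 VC-HIT; vc=[6]
#3 0x4e→b19/s3 MISS; vc=[6]
#4 0x38→b14/s2 L1-HIT; vc=[6]
#5 0x4b→b18/s2 MISS; vc=[6,14]
#6 0x4a→b18/s2 L1-HIT; vc=[6,14]
#7 0x4a→b18/s2 L1-HIT; vc=[6,14]
#8 0x4c→b19/s3 L1-HIT; vc=[6,14]
#9 0x48→b18/s2 L1-HIT; vc=[6,14]
#10 0x4f→b19/s3 L1-HIT; vc=[6,14]
#11 0x4f→b19/s3 L1-HIT; vc=[6,14]
#12 0x1e→b7/s3 MISS; vc=[6,14,19]
#13 0x2c→b11/s3 MISS; vc=[6,14,19,7]
#14 0x1c→b7/s3 VC-HIT; vc=[6,14,19,11]

OUTCOME = L1-HIT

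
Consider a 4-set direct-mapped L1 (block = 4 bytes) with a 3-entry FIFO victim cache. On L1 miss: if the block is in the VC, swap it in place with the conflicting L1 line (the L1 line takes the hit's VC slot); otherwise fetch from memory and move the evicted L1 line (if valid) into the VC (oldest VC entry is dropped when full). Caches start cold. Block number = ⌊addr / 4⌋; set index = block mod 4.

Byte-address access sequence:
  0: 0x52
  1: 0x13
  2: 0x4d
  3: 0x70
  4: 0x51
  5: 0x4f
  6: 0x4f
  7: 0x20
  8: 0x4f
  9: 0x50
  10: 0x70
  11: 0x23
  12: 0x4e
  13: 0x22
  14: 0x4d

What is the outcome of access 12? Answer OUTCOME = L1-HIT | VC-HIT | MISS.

0: 0x52 (blk 20, set 0) → MISS  vc=[]
1: 0x13 (blk 4, set 0) → MISS  vc=[20]
2: 0x4d (blk 19, set 3) → MISS  vc=[20]
3: 0x70 (blk 28, set 0) → MISS  vc=[20, 4]
4: 0x51 (blk 20, set 0) → VC-HIT  vc=[28, 4]
5: 0x4f (blk 19, set 3) → L1-HIT  vc=[28, 4]
6: 0x4f (blk 19, set 3) → L1-HIT  vc=[28, 4]
7: 0x20 (blk 8, set 0) → MISS  vc=[28, 4, 20]
8: 0x4f (blk 19, set 3) → L1-HIT  vc=[28, 4, 20]
9: 0x50 (blk 20, set 0) → VC-HIT  vc=[28, 4, 8]
10: 0x70 (blk 28, set 0) → VC-HIT  vc=[20, 4, 8]
11: 0x23 (blk 8, set 0) → VC-HIT  vc=[20, 4, 28]
12: 0x4e (blk 19, set 3) → L1-HIT  vc=[20, 4, 28]
13: 0x22 (blk 8, set 0) → L1-HIT  vc=[20, 4, 28]
14: 0x4d (blk 19, set 3) → L1-HIT  vc=[20, 4, 28]

OUTCOME = L1-HIT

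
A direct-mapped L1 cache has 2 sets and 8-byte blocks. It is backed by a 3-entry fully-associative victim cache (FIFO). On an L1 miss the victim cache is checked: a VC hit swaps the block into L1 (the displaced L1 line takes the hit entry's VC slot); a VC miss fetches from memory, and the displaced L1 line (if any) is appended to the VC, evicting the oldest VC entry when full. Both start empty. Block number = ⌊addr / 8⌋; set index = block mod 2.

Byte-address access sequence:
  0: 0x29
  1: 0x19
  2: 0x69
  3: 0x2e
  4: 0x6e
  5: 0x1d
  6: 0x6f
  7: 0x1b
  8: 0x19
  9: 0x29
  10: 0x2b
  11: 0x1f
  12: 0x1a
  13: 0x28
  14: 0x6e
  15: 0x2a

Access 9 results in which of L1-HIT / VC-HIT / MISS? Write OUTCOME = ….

#0 0x29→b5/s1 MISS; vc=[]
#1 0x19→b3/s1 MISS; vc=[5]
#2 0x69→b13/s1 MISS; vc=[5,3]
#3 0x2e→b5/s1 VC-HIT; vc=[13,3]
#4 0x6e→b13/s1 VC-HIT; vc=[5,3]
#5 0x1d→b3/s1 VC-HIT; vc=[5,13]
#6 0x6f→b13/s1 VC-HIT; vc=[5,3]
#7 0x1b→b3/s1 VC-HIT; vc=[5,13]
#8 0x19→b3/s1 L1-HIT; vc=[5,13]
#9 0x29→b5/s1 VC-HIT; vc=[3,13]
#10 0x2b→b5/s1 L1-HIT; vc=[3,13]
#11 0x1f→b3/s1 VC-HIT; vc=[5,13]
#12 0x1a→b3/s1 L1-HIT; vc=[5,13]
#13 0x28→b5/s1 VC-HIT; vc=[3,13]
#14 0x6e→b13/s1 VC-HIT; vc=[3,5]
#15 0x2a→b5/s1 VC-HIT; vc=[3,13]

OUTCOME = VC-HIT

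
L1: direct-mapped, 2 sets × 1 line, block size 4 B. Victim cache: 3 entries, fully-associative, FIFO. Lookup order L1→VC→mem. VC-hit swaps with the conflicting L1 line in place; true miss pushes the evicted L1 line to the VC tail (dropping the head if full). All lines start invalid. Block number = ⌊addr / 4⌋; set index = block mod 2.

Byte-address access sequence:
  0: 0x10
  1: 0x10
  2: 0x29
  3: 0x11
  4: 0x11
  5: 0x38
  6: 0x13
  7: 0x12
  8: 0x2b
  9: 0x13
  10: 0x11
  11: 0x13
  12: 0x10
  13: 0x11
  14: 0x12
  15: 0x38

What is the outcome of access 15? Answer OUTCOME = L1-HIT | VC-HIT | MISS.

  [0] addr=0x10 blk=4 s=0: MISS | VC []
  [1] addr=0x10 blk=4 s=0: L1-HIT | VC []
  [2] addr=0x29 blk=10 s=0: MISS | VC [4]
  [3] addr=0x11 blk=4 s=0: VC-HIT | VC [10]
  [4] addr=0x11 blk=4 s=0: L1-HIT | VC [10]
  [5] addr=0x38 blk=14 s=0: MISS | VC [10, 4]
  [6] addr=0x13 blk=4 s=0: VC-HIT | VC [10, 14]
  [7] addr=0x12 blk=4 s=0: L1-HIT | VC [10, 14]
  [8] addr=0x2b blk=10 s=0: VC-HIT | VC [4, 14]
  [9] addr=0x13 blk=4 s=0: VC-HIT | VC [10, 14]
  [10] addr=0x11 blk=4 s=0: L1-HIT | VC [10, 14]
  [11] addr=0x13 blk=4 s=0: L1-HIT | VC [10, 14]
  [12] addr=0x10 blk=4 s=0: L1-HIT | VC [10, 14]
  [13] addr=0x11 blk=4 s=0: L1-HIT | VC [10, 14]
  [14] addr=0x12 blk=4 s=0: L1-HIT | VC [10, 14]
  [15] addr=0x38 blk=14 s=0: VC-HIT | VC [10, 4]

OUTCOME = VC-HIT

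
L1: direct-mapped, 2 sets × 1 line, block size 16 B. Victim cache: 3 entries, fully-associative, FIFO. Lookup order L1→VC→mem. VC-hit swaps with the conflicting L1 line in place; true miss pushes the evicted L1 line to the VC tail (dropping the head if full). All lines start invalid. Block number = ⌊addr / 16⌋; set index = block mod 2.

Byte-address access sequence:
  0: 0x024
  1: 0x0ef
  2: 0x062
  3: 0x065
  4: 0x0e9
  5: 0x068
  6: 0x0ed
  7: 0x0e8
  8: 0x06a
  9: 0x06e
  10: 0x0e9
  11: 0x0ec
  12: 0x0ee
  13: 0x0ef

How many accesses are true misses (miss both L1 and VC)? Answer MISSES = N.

MISSES = 3

#0 0x24→b2/s0 MISS; vc=[]
#1 0xef→b14/s0 MISS; vc=[2]
#2 0x62→b6/s0 MISS; vc=[2,14]
#3 0x65→b6/s0 L1-HIT; vc=[2,14]
#4 0xe9→b14/s0 VC-HIT; vc=[2,6]
#5 0x68→b6/s0 VC-HIT; vc=[2,14]
#6 0xed→b14/s0 VC-HIT; vc=[2,6]
#7 0xe8→b14/s0 L1-HIT; vc=[2,6]
#8 0x6a→b6/s0 VC-HIT; vc=[2,14]
#9 0x6e→b6/s0 L1-HIT; vc=[2,14]
#10 0xe9→b14/s0 VC-HIT; vc=[2,6]
#11 0xec→b14/s0 L1-HIT; vc=[2,6]
#12 0xee→b14/s0 L1-HIT; vc=[2,6]
#13 0xef→b14/s0 L1-HIT; vc=[2,6]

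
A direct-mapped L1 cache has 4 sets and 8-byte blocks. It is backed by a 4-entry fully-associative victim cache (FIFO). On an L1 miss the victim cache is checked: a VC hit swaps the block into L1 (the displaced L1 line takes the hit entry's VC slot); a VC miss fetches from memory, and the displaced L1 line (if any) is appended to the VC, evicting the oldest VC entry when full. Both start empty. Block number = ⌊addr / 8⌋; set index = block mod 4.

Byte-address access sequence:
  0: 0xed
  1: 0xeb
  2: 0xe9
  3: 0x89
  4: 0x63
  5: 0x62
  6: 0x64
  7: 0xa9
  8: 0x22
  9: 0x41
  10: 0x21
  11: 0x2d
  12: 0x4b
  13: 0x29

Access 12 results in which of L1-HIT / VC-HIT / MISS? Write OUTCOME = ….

OUTCOME = MISS

#0 0xed→b29/s1 MISS; vc=[]
#1 0xeb→b29/s1 L1-HIT; vc=[]
#2 0xe9→b29/s1 L1-HIT; vc=[]
#3 0x89→b17/s1 MISS; vc=[29]
#4 0x63→b12/s0 MISS; vc=[29]
#5 0x62→b12/s0 L1-HIT; vc=[29]
#6 0x64→b12/s0 L1-HIT; vc=[29]
#7 0xa9→b21/s1 MISS; vc=[29,17]
#8 0x22→b4/s0 MISS; vc=[29,17,12]
#9 0x41→b8/s0 MISS; vc=[29,17,12,4]
#10 0x21→b4/s0 VC-HIT; vc=[29,17,12,8]
#11 0x2d→b5/s1 MISS; vc=[17,12,8,21]
#12 0x4b→b9/s1 MISS; vc=[12,8,21,5]
#13 0x29→b5/s1 VC-HIT; vc=[12,8,21,9]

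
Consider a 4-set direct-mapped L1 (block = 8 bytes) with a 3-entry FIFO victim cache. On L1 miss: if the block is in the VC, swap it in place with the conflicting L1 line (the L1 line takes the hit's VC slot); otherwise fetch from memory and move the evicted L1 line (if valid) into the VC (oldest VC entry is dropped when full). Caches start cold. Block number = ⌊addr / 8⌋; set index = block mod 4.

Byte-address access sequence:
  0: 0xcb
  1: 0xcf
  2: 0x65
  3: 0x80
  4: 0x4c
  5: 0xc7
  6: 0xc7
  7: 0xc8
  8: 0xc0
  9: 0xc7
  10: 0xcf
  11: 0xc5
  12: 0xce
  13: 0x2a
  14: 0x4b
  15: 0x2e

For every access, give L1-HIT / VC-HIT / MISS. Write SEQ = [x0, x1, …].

#0 0xcb→b25/s1 MISS; vc=[]
#1 0xcf→b25/s1 L1-HIT; vc=[]
#2 0x65→b12/s0 MISS; vc=[]
#3 0x80→b16/s0 MISS; vc=[12]
#4 0x4c→b9/s1 MISS; vc=[12,25]
#5 0xc7→b24/s0 MISS; vc=[12,25,16]
#6 0xc7→b24/s0 L1-HIT; vc=[12,25,16]
#7 0xc8→b25/s1 VC-HIT; vc=[12,9,16]
#8 0xc0→b24/s0 L1-HIT; vc=[12,9,16]
#9 0xc7→b24/s0 L1-HIT; vc=[12,9,16]
#10 0xcf→b25/s1 L1-HIT; vc=[12,9,16]
#11 0xc5→b24/s0 L1-HIT; vc=[12,9,16]
#12 0xce→b25/s1 L1-HIT; vc=[12,9,16]
#13 0x2a→b5/s1 MISS; vc=[9,16,25]
#14 0x4b→b9/s1 VC-HIT; vc=[5,16,25]
#15 0x2e→b5/s1 VC-HIT; vc=[9,16,25]

SEQ = [MISS, L1-HIT, MISS, MISS, MISS, MISS, L1-HIT, VC-HIT, L1-HIT, L1-HIT, L1-HIT, L1-HIT, L1-HIT, MISS, VC-HIT, VC-HIT]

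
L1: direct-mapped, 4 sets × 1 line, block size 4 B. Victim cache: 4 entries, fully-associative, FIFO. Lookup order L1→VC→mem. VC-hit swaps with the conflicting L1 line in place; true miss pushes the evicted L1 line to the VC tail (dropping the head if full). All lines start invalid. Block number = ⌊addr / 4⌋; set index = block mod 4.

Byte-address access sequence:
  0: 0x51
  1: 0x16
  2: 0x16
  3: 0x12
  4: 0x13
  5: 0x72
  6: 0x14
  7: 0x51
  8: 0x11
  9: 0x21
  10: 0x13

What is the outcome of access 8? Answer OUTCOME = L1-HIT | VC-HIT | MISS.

0: 0x51 (blk 20, set 0) → MISS  vc=[]
1: 0x16 (blk 5, set 1) → MISS  vc=[]
2: 0x16 (blk 5, set 1) → L1-HIT  vc=[]
3: 0x12 (blk 4, set 0) → MISS  vc=[20]
4: 0x13 (blk 4, set 0) → L1-HIT  vc=[20]
5: 0x72 (blk 28, set 0) → MISS  vc=[20, 4]
6: 0x14 (blk 5, set 1) → L1-HIT  vc=[20, 4]
7: 0x51 (blk 20, set 0) → VC-HIT  vc=[28, 4]
8: 0x11 (blk 4, set 0) → VC-HIT  vc=[28, 20]
9: 0x21 (blk 8, set 0) → MISS  vc=[28, 20, 4]
10: 0x13 (blk 4, set 0) → VC-HIT  vc=[28, 20, 8]

OUTCOME = VC-HIT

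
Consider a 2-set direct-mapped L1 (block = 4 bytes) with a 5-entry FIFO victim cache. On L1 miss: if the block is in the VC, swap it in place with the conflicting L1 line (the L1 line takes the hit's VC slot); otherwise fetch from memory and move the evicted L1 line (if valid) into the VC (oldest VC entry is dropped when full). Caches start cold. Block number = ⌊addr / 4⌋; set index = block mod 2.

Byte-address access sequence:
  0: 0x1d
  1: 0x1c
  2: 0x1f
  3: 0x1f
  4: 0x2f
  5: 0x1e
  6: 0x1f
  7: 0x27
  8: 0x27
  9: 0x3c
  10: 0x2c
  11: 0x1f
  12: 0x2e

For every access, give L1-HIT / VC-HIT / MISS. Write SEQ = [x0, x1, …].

SEQ = [MISS, L1-HIT, L1-HIT, L1-HIT, MISS, VC-HIT, L1-HIT, MISS, L1-HIT, MISS, VC-HIT, VC-HIT, VC-HIT]

0: 0x1d (blk 7, set 1) → MISS  vc=[]
1: 0x1c (blk 7, set 1) → L1-HIT  vc=[]
2: 0x1f (blk 7, set 1) → L1-HIT  vc=[]
3: 0x1f (blk 7, set 1) → L1-HIT  vc=[]
4: 0x2f (blk 11, set 1) → MISS  vc=[7]
5: 0x1e (blk 7, set 1) → VC-HIT  vc=[11]
6: 0x1f (blk 7, set 1) → L1-HIT  vc=[11]
7: 0x27 (blk 9, set 1) → MISS  vc=[11, 7]
8: 0x27 (blk 9, set 1) → L1-HIT  vc=[11, 7]
9: 0x3c (blk 15, set 1) → MISS  vc=[11, 7, 9]
10: 0x2c (blk 11, set 1) → VC-HIT  vc=[15, 7, 9]
11: 0x1f (blk 7, set 1) → VC-HIT  vc=[15, 11, 9]
12: 0x2e (blk 11, set 1) → VC-HIT  vc=[15, 7, 9]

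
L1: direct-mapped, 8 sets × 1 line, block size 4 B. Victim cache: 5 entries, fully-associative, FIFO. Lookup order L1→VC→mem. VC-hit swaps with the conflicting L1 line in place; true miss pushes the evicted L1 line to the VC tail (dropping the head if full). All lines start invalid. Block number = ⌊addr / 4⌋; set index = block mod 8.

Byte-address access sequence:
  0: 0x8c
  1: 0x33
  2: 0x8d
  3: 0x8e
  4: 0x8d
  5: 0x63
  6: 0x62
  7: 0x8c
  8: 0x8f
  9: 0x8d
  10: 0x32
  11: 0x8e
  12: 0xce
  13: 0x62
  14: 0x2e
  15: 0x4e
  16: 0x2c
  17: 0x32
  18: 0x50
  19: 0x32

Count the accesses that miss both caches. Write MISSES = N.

0: 0x8c (blk 35, set 3) → MISS  vc=[]
1: 0x33 (blk 12, set 4) → MISS  vc=[]
2: 0x8d (blk 35, set 3) → L1-HIT  vc=[]
3: 0x8e (blk 35, set 3) → L1-HIT  vc=[]
4: 0x8d (blk 35, set 3) → L1-HIT  vc=[]
5: 0x63 (blk 24, set 0) → MISS  vc=[]
6: 0x62 (blk 24, set 0) → L1-HIT  vc=[]
7: 0x8c (blk 35, set 3) → L1-HIT  vc=[]
8: 0x8f (blk 35, set 3) → L1-HIT  vc=[]
9: 0x8d (blk 35, set 3) → L1-HIT  vc=[]
10: 0x32 (blk 12, set 4) → L1-HIT  vc=[]
11: 0x8e (blk 35, set 3) → L1-HIT  vc=[]
12: 0xce (blk 51, set 3) → MISS  vc=[35]
13: 0x62 (blk 24, set 0) → L1-HIT  vc=[35]
14: 0x2e (blk 11, set 3) → MISS  vc=[35, 51]
15: 0x4e (blk 19, set 3) → MISS  vc=[35, 51, 11]
16: 0x2c (blk 11, set 3) → VC-HIT  vc=[35, 51, 19]
17: 0x32 (blk 12, set 4) → L1-HIT  vc=[35, 51, 19]
18: 0x50 (blk 20, set 4) → MISS  vc=[35, 51, 19, 12]
19: 0x32 (blk 12, set 4) → VC-HIT  vc=[35, 51, 19, 20]

MISSES = 7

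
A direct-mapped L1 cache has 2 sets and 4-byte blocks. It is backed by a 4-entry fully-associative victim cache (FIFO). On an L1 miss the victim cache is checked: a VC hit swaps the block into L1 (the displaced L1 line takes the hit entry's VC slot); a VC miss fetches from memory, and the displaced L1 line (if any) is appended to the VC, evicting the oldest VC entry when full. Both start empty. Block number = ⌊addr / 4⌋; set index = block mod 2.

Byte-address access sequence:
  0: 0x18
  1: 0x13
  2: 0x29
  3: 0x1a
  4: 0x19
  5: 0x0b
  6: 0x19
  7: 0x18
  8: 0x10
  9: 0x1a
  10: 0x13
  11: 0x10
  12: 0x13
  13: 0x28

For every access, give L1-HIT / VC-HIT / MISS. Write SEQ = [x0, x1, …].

SEQ = [MISS, MISS, MISS, VC-HIT, L1-HIT, MISS, VC-HIT, L1-HIT, VC-HIT, VC-HIT, VC-HIT, L1-HIT, L1-HIT, VC-HIT]

#0 0x18→b6/s0 MISS; vc=[]
#1 0x13→b4/s0 MISS; vc=[6]
#2 0x29→b10/s0 MISS; vc=[6,4]
#3 0x1a→b6/s0 VC-HIT; vc=[10,4]
#4 0x19→b6/s0 L1-HIT; vc=[10,4]
#5 0xb→b2/s0 MISS; vc=[10,4,6]
#6 0x19→b6/s0 VC-HIT; vc=[10,4,2]
#7 0x18→b6/s0 L1-HIT; vc=[10,4,2]
#8 0x10→b4/s0 VC-HIT; vc=[10,6,2]
#9 0x1a→b6/s0 VC-HIT; vc=[10,4,2]
#10 0x13→b4/s0 VC-HIT; vc=[10,6,2]
#11 0x10→b4/s0 L1-HIT; vc=[10,6,2]
#12 0x13→b4/s0 L1-HIT; vc=[10,6,2]
#13 0x28→b10/s0 VC-HIT; vc=[4,6,2]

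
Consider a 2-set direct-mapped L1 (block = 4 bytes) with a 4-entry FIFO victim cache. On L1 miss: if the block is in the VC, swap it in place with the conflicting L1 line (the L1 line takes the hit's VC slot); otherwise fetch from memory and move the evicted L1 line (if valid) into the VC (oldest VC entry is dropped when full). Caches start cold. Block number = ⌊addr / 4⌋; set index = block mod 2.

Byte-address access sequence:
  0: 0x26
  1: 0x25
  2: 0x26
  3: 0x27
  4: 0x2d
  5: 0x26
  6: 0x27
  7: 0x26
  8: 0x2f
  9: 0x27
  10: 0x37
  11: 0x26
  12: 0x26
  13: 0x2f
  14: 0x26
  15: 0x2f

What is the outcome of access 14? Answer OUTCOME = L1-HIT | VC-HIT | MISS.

OUTCOME = VC-HIT

  [0] addr=0x26 blk=9 s=1: MISS | VC []
  [1] addr=0x25 blk=9 s=1: L1-HIT | VC []
  [2] addr=0x26 blk=9 s=1: L1-HIT | VC []
  [3] addr=0x27 blk=9 s=1: L1-HIT | VC []
  [4] addr=0x2d blk=11 s=1: MISS | VC [9]
  [5] addr=0x26 blk=9 s=1: VC-HIT | VC [11]
  [6] addr=0x27 blk=9 s=1: L1-HIT | VC [11]
  [7] addr=0x26 blk=9 s=1: L1-HIT | VC [11]
  [8] addr=0x2f blk=11 s=1: VC-HIT | VC [9]
  [9] addr=0x27 blk=9 s=1: VC-HIT | VC [11]
  [10] addr=0x37 blk=13 s=1: MISS | VC [11, 9]
  [11] addr=0x26 blk=9 s=1: VC-HIT | VC [11, 13]
  [12] addr=0x26 blk=9 s=1: L1-HIT | VC [11, 13]
  [13] addr=0x2f blk=11 s=1: VC-HIT | VC [9, 13]
  [14] addr=0x26 blk=9 s=1: VC-HIT | VC [11, 13]
  [15] addr=0x2f blk=11 s=1: VC-HIT | VC [9, 13]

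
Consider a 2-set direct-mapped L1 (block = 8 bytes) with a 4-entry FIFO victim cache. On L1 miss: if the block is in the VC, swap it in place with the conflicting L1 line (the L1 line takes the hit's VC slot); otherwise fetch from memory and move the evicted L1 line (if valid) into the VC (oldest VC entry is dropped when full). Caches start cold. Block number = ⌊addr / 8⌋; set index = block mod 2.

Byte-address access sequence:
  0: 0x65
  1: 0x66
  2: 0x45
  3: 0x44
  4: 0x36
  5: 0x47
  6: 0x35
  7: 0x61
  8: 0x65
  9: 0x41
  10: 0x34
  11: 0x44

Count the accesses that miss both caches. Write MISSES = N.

0: 0x65 (blk 12, set 0) → MISS  vc=[]
1: 0x66 (blk 12, set 0) → L1-HIT  vc=[]
2: 0x45 (blk 8, set 0) → MISS  vc=[12]
3: 0x44 (blk 8, set 0) → L1-HIT  vc=[12]
4: 0x36 (blk 6, set 0) → MISS  vc=[12, 8]
5: 0x47 (blk 8, set 0) → VC-HIT  vc=[12, 6]
6: 0x35 (blk 6, set 0) → VC-HIT  vc=[12, 8]
7: 0x61 (blk 12, set 0) → VC-HIT  vc=[6, 8]
8: 0x65 (blk 12, set 0) → L1-HIT  vc=[6, 8]
9: 0x41 (blk 8, set 0) → VC-HIT  vc=[6, 12]
10: 0x34 (blk 6, set 0) → VC-HIT  vc=[8, 12]
11: 0x44 (blk 8, set 0) → VC-HIT  vc=[6, 12]

MISSES = 3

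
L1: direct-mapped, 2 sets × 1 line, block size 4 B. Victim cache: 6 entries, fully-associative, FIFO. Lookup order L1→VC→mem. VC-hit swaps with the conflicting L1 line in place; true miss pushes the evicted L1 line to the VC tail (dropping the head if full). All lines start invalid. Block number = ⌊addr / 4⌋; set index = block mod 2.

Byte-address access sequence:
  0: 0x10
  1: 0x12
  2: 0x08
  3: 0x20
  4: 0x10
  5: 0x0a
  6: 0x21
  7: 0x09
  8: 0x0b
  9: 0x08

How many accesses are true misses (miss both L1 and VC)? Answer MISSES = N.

MISSES = 3

#0 0x10→b4/s0 MISS; vc=[]
#1 0x12→b4/s0 L1-HIT; vc=[]
#2 0x8→b2/s0 MISS; vc=[4]
#3 0x20→b8/s0 MISS; vc=[4,2]
#4 0x10→b4/s0 VC-HIT; vc=[8,2]
#5 0xa→b2/s0 VC-HIT; vc=[8,4]
#6 0x21→b8/s0 VC-HIT; vc=[2,4]
#7 0x9→b2/s0 VC-HIT; vc=[8,4]
#8 0xb→b2/s0 L1-HIT; vc=[8,4]
#9 0x8→b2/s0 L1-HIT; vc=[8,4]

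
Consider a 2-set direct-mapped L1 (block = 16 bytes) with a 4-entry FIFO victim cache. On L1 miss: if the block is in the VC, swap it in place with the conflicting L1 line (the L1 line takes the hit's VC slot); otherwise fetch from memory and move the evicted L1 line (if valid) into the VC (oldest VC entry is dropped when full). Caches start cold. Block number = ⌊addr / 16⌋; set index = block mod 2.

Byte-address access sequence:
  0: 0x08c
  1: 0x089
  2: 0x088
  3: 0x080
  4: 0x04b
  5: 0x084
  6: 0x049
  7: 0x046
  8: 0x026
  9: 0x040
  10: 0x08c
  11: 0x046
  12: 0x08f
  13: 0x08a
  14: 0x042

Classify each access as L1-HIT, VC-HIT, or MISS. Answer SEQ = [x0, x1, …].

SEQ = [MISS, L1-HIT, L1-HIT, L1-HIT, MISS, VC-HIT, VC-HIT, L1-HIT, MISS, VC-HIT, VC-HIT, VC-HIT, VC-HIT, L1-HIT, VC-HIT]

#0 0x8c→b8/s0 MISS; vc=[]
#1 0x89→b8/s0 L1-HIT; vc=[]
#2 0x88→b8/s0 L1-HIT; vc=[]
#3 0x80→b8/s0 L1-HIT; vc=[]
#4 0x4b→b4/s0 MISS; vc=[8]
#5 0x84→b8/s0 VC-HIT; vc=[4]
#6 0x49→b4/s0 VC-HIT; vc=[8]
#7 0x46→b4/s0 L1-HIT; vc=[8]
#8 0x26→b2/s0 MISS; vc=[8,4]
#9 0x40→b4/s0 VC-HIT; vc=[8,2]
#10 0x8c→b8/s0 VC-HIT; vc=[4,2]
#11 0x46→b4/s0 VC-HIT; vc=[8,2]
#12 0x8f→b8/s0 VC-HIT; vc=[4,2]
#13 0x8a→b8/s0 L1-HIT; vc=[4,2]
#14 0x42→b4/s0 VC-HIT; vc=[8,2]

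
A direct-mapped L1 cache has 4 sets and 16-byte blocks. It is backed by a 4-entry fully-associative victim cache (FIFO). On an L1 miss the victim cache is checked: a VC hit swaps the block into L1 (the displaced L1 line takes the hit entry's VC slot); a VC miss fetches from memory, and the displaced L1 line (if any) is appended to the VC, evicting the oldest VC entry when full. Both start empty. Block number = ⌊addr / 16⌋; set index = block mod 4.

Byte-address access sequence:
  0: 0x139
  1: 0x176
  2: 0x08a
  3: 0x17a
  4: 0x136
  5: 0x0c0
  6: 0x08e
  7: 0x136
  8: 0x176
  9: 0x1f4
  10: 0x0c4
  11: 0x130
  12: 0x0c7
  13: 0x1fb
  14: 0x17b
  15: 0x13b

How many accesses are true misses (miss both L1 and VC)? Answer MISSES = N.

MISSES = 5

#0 0x139→b19/s3 MISS; vc=[]
#1 0x176→b23/s3 MISS; vc=[19]
#2 0x8a→b8/s0 MISS; vc=[19]
#3 0x17a→b23/s3 L1-HIT; vc=[19]
#4 0x136→b19/s3 VC-HIT; vc=[23]
#5 0xc0→b12/s0 MISS; vc=[23,8]
#6 0x8e→b8/s0 VC-HIT; vc=[23,12]
#7 0x136→b19/s3 L1-HIT; vc=[23,12]
#8 0x176→b23/s3 VC-HIT; vc=[19,12]
#9 0x1f4→b31/s3 MISS; vc=[19,12,23]
#10 0xc4→b12/s0 VC-HIT; vc=[19,8,23]
#11 0x130→b19/s3 VC-HIT; vc=[31,8,23]
#12 0xc7→b12/s0 L1-HIT; vc=[31,8,23]
#13 0x1fb→b31/s3 VC-HIT; vc=[19,8,23]
#14 0x17b→b23/s3 VC-HIT; vc=[19,8,31]
#15 0x13b→b19/s3 VC-HIT; vc=[23,8,31]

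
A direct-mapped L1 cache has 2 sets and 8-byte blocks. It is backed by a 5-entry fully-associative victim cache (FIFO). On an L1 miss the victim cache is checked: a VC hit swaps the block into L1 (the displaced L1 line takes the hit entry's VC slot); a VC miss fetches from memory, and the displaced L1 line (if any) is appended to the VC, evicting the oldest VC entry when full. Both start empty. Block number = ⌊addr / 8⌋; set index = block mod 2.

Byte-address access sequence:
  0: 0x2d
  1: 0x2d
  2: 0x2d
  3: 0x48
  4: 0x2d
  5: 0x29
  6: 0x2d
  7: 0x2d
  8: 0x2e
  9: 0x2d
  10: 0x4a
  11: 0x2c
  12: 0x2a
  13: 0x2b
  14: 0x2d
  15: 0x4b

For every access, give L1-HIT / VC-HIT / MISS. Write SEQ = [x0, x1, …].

#0 0x2d→b5/s1 MISS; vc=[]
#1 0x2d→b5/s1 L1-HIT; vc=[]
#2 0x2d→b5/s1 L1-HIT; vc=[]
#3 0x48→b9/s1 MISS; vc=[5]
#4 0x2d→b5/s1 VC-HIT; vc=[9]
#5 0x29→b5/s1 L1-HIT; vc=[9]
#6 0x2d→b5/s1 L1-HIT; vc=[9]
#7 0x2d→b5/s1 L1-HIT; vc=[9]
#8 0x2e→b5/s1 L1-HIT; vc=[9]
#9 0x2d→b5/s1 L1-HIT; vc=[9]
#10 0x4a→b9/s1 VC-HIT; vc=[5]
#11 0x2c→b5/s1 VC-HIT; vc=[9]
#12 0x2a→b5/s1 L1-HIT; vc=[9]
#13 0x2b→b5/s1 L1-HIT; vc=[9]
#14 0x2d→b5/s1 L1-HIT; vc=[9]
#15 0x4b→b9/s1 VC-HIT; vc=[5]

SEQ = [MISS, L1-HIT, L1-HIT, MISS, VC-HIT, L1-HIT, L1-HIT, L1-HIT, L1-HIT, L1-HIT, VC-HIT, VC-HIT, L1-HIT, L1-HIT, L1-HIT, VC-HIT]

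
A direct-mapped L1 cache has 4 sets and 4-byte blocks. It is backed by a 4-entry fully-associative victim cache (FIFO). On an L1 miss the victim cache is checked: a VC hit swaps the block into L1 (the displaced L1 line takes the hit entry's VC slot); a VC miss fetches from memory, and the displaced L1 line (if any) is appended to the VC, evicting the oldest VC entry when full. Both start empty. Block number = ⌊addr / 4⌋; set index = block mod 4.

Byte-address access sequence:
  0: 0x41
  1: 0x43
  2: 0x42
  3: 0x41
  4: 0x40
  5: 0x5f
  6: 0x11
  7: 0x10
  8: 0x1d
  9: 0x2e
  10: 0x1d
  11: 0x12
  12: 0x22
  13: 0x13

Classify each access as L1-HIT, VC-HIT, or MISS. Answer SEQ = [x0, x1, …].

SEQ = [MISS, L1-HIT, L1-HIT, L1-HIT, L1-HIT, MISS, MISS, L1-HIT, MISS, MISS, VC-HIT, L1-HIT, MISS, VC-HIT]

0: 0x41 (blk 16, set 0) → MISS  vc=[]
1: 0x43 (blk 16, set 0) → L1-HIT  vc=[]
2: 0x42 (blk 16, set 0) → L1-HIT  vc=[]
3: 0x41 (blk 16, set 0) → L1-HIT  vc=[]
4: 0x40 (blk 16, set 0) → L1-HIT  vc=[]
5: 0x5f (blk 23, set 3) → MISS  vc=[]
6: 0x11 (blk 4, set 0) → MISS  vc=[16]
7: 0x10 (blk 4, set 0) → L1-HIT  vc=[16]
8: 0x1d (blk 7, set 3) → MISS  vc=[16, 23]
9: 0x2e (blk 11, set 3) → MISS  vc=[16, 23, 7]
10: 0x1d (blk 7, set 3) → VC-HIT  vc=[16, 23, 11]
11: 0x12 (blk 4, set 0) → L1-HIT  vc=[16, 23, 11]
12: 0x22 (blk 8, set 0) → MISS  vc=[16, 23, 11, 4]
13: 0x13 (blk 4, set 0) → VC-HIT  vc=[16, 23, 11, 8]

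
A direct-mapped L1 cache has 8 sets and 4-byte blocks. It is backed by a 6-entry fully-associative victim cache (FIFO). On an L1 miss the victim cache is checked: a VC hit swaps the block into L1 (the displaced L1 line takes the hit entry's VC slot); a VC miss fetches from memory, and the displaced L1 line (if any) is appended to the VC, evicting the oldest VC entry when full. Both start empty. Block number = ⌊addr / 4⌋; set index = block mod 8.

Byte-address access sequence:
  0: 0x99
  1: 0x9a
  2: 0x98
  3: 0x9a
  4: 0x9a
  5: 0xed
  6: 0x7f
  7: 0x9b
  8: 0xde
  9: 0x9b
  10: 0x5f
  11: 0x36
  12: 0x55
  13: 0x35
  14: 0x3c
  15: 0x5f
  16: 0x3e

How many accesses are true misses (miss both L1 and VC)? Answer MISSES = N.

MISSES = 8

0: 0x99 (blk 38, set 6) → MISS  vc=[]
1: 0x9a (blk 38, set 6) → L1-HIT  vc=[]
2: 0x98 (blk 38, set 6) → L1-HIT  vc=[]
3: 0x9a (blk 38, set 6) → L1-HIT  vc=[]
4: 0x9a (blk 38, set 6) → L1-HIT  vc=[]
5: 0xed (blk 59, set 3) → MISS  vc=[]
6: 0x7f (blk 31, set 7) → MISS  vc=[]
7: 0x9b (blk 38, set 6) → L1-HIT  vc=[]
8: 0xde (blk 55, set 7) → MISS  vc=[31]
9: 0x9b (blk 38, set 6) → L1-HIT  vc=[31]
10: 0x5f (blk 23, set 7) → MISS  vc=[31, 55]
11: 0x36 (blk 13, set 5) → MISS  vc=[31, 55]
12: 0x55 (blk 21, set 5) → MISS  vc=[31, 55, 13]
13: 0x35 (blk 13, set 5) → VC-HIT  vc=[31, 55, 21]
14: 0x3c (blk 15, set 7) → MISS  vc=[31, 55, 21, 23]
15: 0x5f (blk 23, set 7) → VC-HIT  vc=[31, 55, 21, 15]
16: 0x3e (blk 15, set 7) → VC-HIT  vc=[31, 55, 21, 23]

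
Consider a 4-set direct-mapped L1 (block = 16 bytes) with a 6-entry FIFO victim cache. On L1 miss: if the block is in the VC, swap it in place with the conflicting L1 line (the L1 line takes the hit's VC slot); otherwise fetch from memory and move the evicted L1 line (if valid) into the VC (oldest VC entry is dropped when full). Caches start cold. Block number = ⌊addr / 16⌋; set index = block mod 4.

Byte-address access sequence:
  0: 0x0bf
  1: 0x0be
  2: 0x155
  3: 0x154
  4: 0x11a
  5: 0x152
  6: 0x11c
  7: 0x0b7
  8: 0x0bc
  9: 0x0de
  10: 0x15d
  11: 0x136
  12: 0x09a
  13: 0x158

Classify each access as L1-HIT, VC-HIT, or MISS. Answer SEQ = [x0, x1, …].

  [0] addr=0xbf blk=11 s=3: MISS | VC []
  [1] addr=0xbe blk=11 s=3: L1-HIT | VC []
  [2] addr=0x155 blk=21 s=1: MISS | VC []
  [3] addr=0x154 blk=21 s=1: L1-HIT | VC []
  [4] addr=0x11a blk=17 s=1: MISS | VC [21]
  [5] addr=0x152 blk=21 s=1: VC-HIT | VC [17]
  [6] addr=0x11c blk=17 s=1: VC-HIT | VC [21]
  [7] addr=0xb7 blk=11 s=3: L1-HIT | VC [21]
  [8] addr=0xbc blk=11 s=3: L1-HIT | VC [21]
  [9] addr=0xde blk=13 s=1: MISS | VC [21, 17]
  [10] addr=0x15d blk=21 s=1: VC-HIT | VC [13, 17]
  [11] addr=0x136 blk=19 s=3: MISS | VC [13, 17, 11]
  [12] addr=0x9a blk=9 s=1: MISS | VC [13, 17, 11, 21]
  [13] addr=0x158 blk=21 s=1: VC-HIT | VC [13, 17, 11, 9]

SEQ = [MISS, L1-HIT, MISS, L1-HIT, MISS, VC-HIT, VC-HIT, L1-HIT, L1-HIT, MISS, VC-HIT, MISS, MISS, VC-HIT]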